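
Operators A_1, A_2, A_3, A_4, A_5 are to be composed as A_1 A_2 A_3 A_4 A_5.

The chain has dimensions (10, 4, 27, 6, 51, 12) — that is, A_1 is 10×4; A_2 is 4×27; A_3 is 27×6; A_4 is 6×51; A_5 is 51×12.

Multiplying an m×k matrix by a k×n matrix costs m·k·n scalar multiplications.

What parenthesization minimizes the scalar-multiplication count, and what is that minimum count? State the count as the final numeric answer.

Adjacent pairs: A_1A_2 = 10·4·27 = 1080; A_2A_3 = 4·27·6 = 648; A_3A_4 = 27·6·51 = 8262; A_4A_5 = 6·51·12 = 3672.
Length 3: A_1..A_3: k=1: 0+648+10·4·6=888; k=2: 1080+0+10·27·6=2700 → min 888 | A_2..A_4: k=2: 0+8262+4·27·51=13770; k=3: 648+0+4·6·51=1872 → min 1872 | A_3..A_5: k=3: 0+3672+27·6·12=5616; k=4: 8262+0+27·51·12=24786 → min 5616.
Length 4: A_1..A_4: k=1: 0+1872+10·4·51=3912; k=2: 1080+8262+10·27·51=23112; k=3: 888+0+10·6·51=3948 → min 3912 | A_2..A_5: k=2: 0+5616+4·27·12=6912; k=3: 648+3672+4·6·12=4608; k=4: 1872+0+4·51·12=4320 → min 4320.
Length 5: A_1..A_5: k=1: 0+4320+10·4·12=4800; k=2: 1080+5616+10·27·12=9936; k=3: 888+3672+10·6·12=5280; k=4: 3912+0+10·51·12=10032 → min 4800.
Optimal parenthesization: (A_1 (((A_2 A_3) A_4) A_5)) with cost 4800.

4800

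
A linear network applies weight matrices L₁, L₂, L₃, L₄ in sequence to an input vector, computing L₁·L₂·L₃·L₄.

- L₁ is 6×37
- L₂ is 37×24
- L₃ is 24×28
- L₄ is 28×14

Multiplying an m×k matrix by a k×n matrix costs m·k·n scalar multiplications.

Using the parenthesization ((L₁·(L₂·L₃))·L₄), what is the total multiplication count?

(L₂·L₃): 37×24 by 24×28 → 37×28, cost 37·24·28 = 24864
(L₁·(L₂·L₃)): 6×37 by 37×28 → 6×28, cost 6·37·28 = 6216; cumulative 31080
((L₁·(L₂·L₃))·L₄): 6×28 by 28×14 → 6×14, cost 6·28·14 = 2352; cumulative 33432
Total: 33432 scalar multiplications.

33432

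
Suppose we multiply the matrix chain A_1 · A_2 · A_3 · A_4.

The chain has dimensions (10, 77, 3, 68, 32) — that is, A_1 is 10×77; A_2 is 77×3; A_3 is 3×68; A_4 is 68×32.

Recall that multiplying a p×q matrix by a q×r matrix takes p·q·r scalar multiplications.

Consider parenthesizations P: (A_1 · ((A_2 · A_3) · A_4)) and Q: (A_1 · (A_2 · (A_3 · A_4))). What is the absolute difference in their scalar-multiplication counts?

169340

Order P = (A_1 · ((A_2 · A_3) · A_4)): (A_2 · A_3): 77×3 by 3×68 → 77×68, cost 77·3·68 = 15708; ((A_2 · A_3) · A_4): 77×68 by 68×32 → 77×32, cost 77·68·32 = 167552; cumulative 183260; (A_1 · ((A_2 · A_3) · A_4)): 10×77 by 77×32 → 10×32, cost 10·77·32 = 24640; cumulative 207900. Total 207900.
Order Q = (A_1 · (A_2 · (A_3 · A_4))): (A_3 · A_4): 3×68 by 68×32 → 3×32, cost 3·68·32 = 6528; (A_2 · (A_3 · A_4)): 77×3 by 3×32 → 77×32, cost 77·3·32 = 7392; cumulative 13920; (A_1 · (A_2 · (A_3 · A_4))): 10×77 by 77×32 → 10×32, cost 10·77·32 = 24640; cumulative 38560. Total 38560.
Difference: |207900 − 38560| = 169340.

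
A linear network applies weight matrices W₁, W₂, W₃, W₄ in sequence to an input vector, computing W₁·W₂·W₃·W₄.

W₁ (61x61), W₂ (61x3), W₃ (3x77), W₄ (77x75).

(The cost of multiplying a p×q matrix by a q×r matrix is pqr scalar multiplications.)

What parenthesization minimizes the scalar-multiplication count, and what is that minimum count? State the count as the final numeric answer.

Adjacent pairs: W₁W₂ = 61·61·3 = 11163; W₂W₃ = 61·3·77 = 14091; W₃W₄ = 3·77·75 = 17325.
Length 3: W₁..W₃: k=1: 0+14091+61·61·77=300608; k=2: 11163+0+61·3·77=25254 → min 25254 | W₂..W₄: k=2: 0+17325+61·3·75=31050; k=3: 14091+0+61·77·75=366366 → min 31050.
Length 4: W₁..W₄: k=1: 0+31050+61·61·75=310125; k=2: 11163+17325+61·3·75=42213; k=3: 25254+0+61·77·75=377529 → min 42213.
Optimal parenthesization: ((W₁·W₂)·(W₃·W₄)) with cost 42213.

42213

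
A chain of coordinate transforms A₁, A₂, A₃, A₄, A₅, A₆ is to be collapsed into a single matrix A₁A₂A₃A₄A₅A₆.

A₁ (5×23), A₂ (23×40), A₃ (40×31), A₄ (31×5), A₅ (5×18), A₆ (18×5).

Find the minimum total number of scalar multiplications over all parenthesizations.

11950

Adjacent pairs: A₁A₂ = 5·23·40 = 4600; A₂A₃ = 23·40·31 = 28520; A₃A₄ = 40·31·5 = 6200; A₄A₅ = 31·5·18 = 2790; A₅A₆ = 5·18·5 = 450.
Length 3: A₁..A₃: k=1: 0+28520+5·23·31=32085; k=2: 4600+0+5·40·31=10800 → min 10800 | A₂..A₄: k=2: 0+6200+23·40·5=10800; k=3: 28520+0+23·31·5=32085 → min 10800 | A₃..A₅: k=3: 0+2790+40·31·18=25110; k=4: 6200+0+40·5·18=9800 → min 9800 | A₄..A₆: k=4: 0+450+31·5·5=1225; k=5: 2790+0+31·18·5=5580 → min 1225.
Length 4: A₁..A₄: k=1: 0+10800+5·23·5=11375; k=2: 4600+6200+5·40·5=11800; k=3: 10800+0+5·31·5=11575 → min 11375 | A₂..A₅: k=2: 0+9800+23·40·18=26360; k=3: 28520+2790+23·31·18=44144; k=4: 10800+0+23·5·18=12870 → min 12870 | A₃..A₆: k=3: 0+1225+40·31·5=7425; k=4: 6200+450+40·5·5=7650; k=5: 9800+0+40·18·5=13400 → min 7425.
Length 5: A₁..A₅: k=1: 0+12870+5·23·18=14940; k=2: 4600+9800+5·40·18=18000; k=3: 10800+2790+5·31·18=16380; k=4: 11375+0+5·5·18=11825 → min 11825 | A₂..A₆: k=2: 0+7425+23·40·5=12025; k=3: 28520+1225+23·31·5=33310; k=4: 10800+450+23·5·5=11825; k=5: 12870+0+23·18·5=14940 → min 11825.
Length 6: A₁..A₆: k=1: 0+11825+5·23·5=12400; k=2: 4600+7425+5·40·5=13025; k=3: 10800+1225+5·31·5=12800; k=4: 11375+450+5·5·5=11950; k=5: 11825+0+5·18·5=12275 → min 11950.
Optimal order: ((A₁(A₂(A₃A₄)))(A₅A₆)) with cost 11950.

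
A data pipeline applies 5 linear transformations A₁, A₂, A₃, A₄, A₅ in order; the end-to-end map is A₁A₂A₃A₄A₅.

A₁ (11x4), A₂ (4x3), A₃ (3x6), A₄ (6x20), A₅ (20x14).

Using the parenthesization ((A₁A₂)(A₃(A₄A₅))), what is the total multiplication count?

2526

(A₁A₂): 11×4 by 4×3 → 11×3, cost 11·4·3 = 132
(A₄A₅): 6×20 by 20×14 → 6×14, cost 6·20·14 = 1680
(A₃(A₄A₅)): 3×6 by 6×14 → 3×14, cost 3·6·14 = 252; cumulative 1932
((A₁A₂)(A₃(A₄A₅))): 11×3 by 3×14 → 11×14, cost 11·3·14 = 462; cumulative 2526
Total: 2526 scalar multiplications.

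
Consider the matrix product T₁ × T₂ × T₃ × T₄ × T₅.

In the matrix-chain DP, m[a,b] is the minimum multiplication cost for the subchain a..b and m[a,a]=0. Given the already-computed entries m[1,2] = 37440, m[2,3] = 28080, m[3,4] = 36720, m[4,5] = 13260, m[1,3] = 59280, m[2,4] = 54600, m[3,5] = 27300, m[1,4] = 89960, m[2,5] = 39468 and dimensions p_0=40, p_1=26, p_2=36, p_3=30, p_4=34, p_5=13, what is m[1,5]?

m[1,5] = min over k∈[1,4] of m[1,k]+m[k+1,5]+p_{0}·p_k·p_{5}.
k=1: 0 + 39468 + 40·26·13 = 52988; k=2: 37440 + 27300 + 40·36·13 = 83460; k=3: 59280 + 13260 + 40·30·13 = 88140; k=4: 89960 + 0 + 40·34·13 = 107640.
Minimum: 52988 at k=1.

52988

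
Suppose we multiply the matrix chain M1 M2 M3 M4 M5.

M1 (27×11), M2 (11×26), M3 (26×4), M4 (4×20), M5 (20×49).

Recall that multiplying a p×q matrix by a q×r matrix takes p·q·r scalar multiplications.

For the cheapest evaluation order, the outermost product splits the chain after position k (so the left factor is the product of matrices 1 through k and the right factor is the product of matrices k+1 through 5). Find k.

3

Adjacent pairs: M1M2 = 27·11·26 = 7722; M2M3 = 11·26·4 = 1144; M3M4 = 26·4·20 = 2080; M4M5 = 4·20·49 = 3920.
Length 3: M1..M3: k=1: 0+1144+27·11·4=2332; k=2: 7722+0+27·26·4=10530 → min 2332 | M2..M4: k=2: 0+2080+11·26·20=7800; k=3: 1144+0+11·4·20=2024 → min 2024 | M3..M5: k=3: 0+3920+26·4·49=9016; k=4: 2080+0+26·20·49=27560 → min 9016.
Length 4: M1..M4: k=1: 0+2024+27·11·20=7964; k=2: 7722+2080+27·26·20=23842; k=3: 2332+0+27·4·20=4492 → min 4492 | M2..M5: k=2: 0+9016+11·26·49=23030; k=3: 1144+3920+11·4·49=7220; k=4: 2024+0+11·20·49=12804 → min 7220.
Top-level splits: k=1: (M1..M1)·(M2..M5) → 0+7220+27·11·49 = 21773; k=2: (M1..M2)·(M3..M5) → 7722+9016+27·26·49 = 51136; k=3: (M1..M3)·(M4..M5) → 2332+3920+27·4·49 = 11544; k=4: (M1..M4)·(M5..M5) → 4492+0+27·20·49 = 30952.
Best split is after M3, i.e. k = 3.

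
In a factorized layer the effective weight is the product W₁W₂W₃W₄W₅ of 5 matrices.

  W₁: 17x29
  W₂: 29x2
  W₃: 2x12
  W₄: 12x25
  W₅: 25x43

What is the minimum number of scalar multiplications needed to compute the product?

Adjacent pairs: W₁W₂ = 17·29·2 = 986; W₂W₃ = 29·2·12 = 696; W₃W₄ = 2·12·25 = 600; W₄W₅ = 12·25·43 = 12900.
Length 3: W₁..W₃: k=1: 0+696+17·29·12=6612; k=2: 986+0+17·2·12=1394 → min 1394 | W₂..W₄: k=2: 0+600+29·2·25=2050; k=3: 696+0+29·12·25=9396 → min 2050 | W₃..W₅: k=3: 0+12900+2·12·43=13932; k=4: 600+0+2·25·43=2750 → min 2750.
Length 4: W₁..W₄: k=1: 0+2050+17·29·25=14375; k=2: 986+600+17·2·25=2436; k=3: 1394+0+17·12·25=6494 → min 2436 | W₂..W₅: k=2: 0+2750+29·2·43=5244; k=3: 696+12900+29·12·43=28560; k=4: 2050+0+29·25·43=33225 → min 5244.
Length 5: W₁..W₅: k=1: 0+5244+17·29·43=26443; k=2: 986+2750+17·2·43=5198; k=3: 1394+12900+17·12·43=23066; k=4: 2436+0+17·25·43=20711 → min 5198.
Optimal order: ((W₁W₂)((W₃W₄)W₅)) with cost 5198.

5198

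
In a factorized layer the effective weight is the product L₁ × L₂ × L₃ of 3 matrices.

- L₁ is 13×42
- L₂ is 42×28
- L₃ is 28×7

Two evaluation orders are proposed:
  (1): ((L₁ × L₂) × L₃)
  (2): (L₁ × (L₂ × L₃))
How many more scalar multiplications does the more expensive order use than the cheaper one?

5782

Order (1) = ((L₁ × L₂) × L₃): (L₁ × L₂): 13×42 by 42×28 → 13×28, cost 13·42·28 = 15288; ((L₁ × L₂) × L₃): 13×28 by 28×7 → 13×7, cost 13·28·7 = 2548; cumulative 17836. Total 17836.
Order (2) = (L₁ × (L₂ × L₃)): (L₂ × L₃): 42×28 by 28×7 → 42×7, cost 42·28·7 = 8232; (L₁ × (L₂ × L₃)): 13×42 by 42×7 → 13×7, cost 13·42·7 = 3822; cumulative 12054. Total 12054.
Difference: |17836 − 12054| = 5782.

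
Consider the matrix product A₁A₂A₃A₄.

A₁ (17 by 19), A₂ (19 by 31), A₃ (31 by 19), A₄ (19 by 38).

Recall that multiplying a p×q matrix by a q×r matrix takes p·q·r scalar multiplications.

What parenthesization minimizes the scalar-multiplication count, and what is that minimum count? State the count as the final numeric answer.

Adjacent pairs: A₁A₂ = 17·19·31 = 10013; A₂A₃ = 19·31·19 = 11191; A₃A₄ = 31·19·38 = 22382.
Length 3: A₁..A₃: k=1: 0+11191+17·19·19=17328; k=2: 10013+0+17·31·19=20026 → min 17328 | A₂..A₄: k=2: 0+22382+19·31·38=44764; k=3: 11191+0+19·19·38=24909 → min 24909.
Length 4: A₁..A₄: k=1: 0+24909+17·19·38=37183; k=2: 10013+22382+17·31·38=52421; k=3: 17328+0+17·19·38=29602 → min 29602.
Optimal parenthesization: ((A₁(A₂A₃))A₄) with cost 29602.

29602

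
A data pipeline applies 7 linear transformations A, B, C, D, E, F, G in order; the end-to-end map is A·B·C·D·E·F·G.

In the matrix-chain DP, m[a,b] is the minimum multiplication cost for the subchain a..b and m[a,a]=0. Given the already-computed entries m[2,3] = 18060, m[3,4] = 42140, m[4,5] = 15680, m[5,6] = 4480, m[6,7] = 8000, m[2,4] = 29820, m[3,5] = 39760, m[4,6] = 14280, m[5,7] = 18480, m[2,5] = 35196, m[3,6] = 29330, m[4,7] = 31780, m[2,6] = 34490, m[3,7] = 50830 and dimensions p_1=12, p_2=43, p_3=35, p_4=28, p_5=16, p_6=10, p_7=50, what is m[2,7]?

m[2,7] = min over k∈[2,6] of m[2,k]+m[k+1,7]+p_{1}·p_k·p_{7}.
k=2: 0 + 50830 + 12·43·50 = 76630; k=3: 18060 + 31780 + 12·35·50 = 70840; k=4: 29820 + 18480 + 12·28·50 = 65100; k=5: 35196 + 8000 + 12·16·50 = 52796; k=6: 34490 + 0 + 12·10·50 = 40490.
Minimum: 40490 at k=6.

40490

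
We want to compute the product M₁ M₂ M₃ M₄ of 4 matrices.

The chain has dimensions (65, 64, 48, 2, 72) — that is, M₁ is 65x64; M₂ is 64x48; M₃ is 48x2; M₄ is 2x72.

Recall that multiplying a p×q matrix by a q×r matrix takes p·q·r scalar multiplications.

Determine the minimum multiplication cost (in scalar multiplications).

23824

Adjacent pairs: M₁M₂ = 65·64·48 = 199680; M₂M₃ = 64·48·2 = 6144; M₃M₄ = 48·2·72 = 6912.
Length 3: M₁..M₃: k=1: 0+6144+65·64·2=14464; k=2: 199680+0+65·48·2=205920 → min 14464 | M₂..M₄: k=2: 0+6912+64·48·72=228096; k=3: 6144+0+64·2·72=15360 → min 15360.
Length 4: M₁..M₄: k=1: 0+15360+65·64·72=314880; k=2: 199680+6912+65·48·72=431232; k=3: 14464+0+65·2·72=23824 → min 23824.
Optimal order: ((M₁ (M₂ M₃)) M₄) with cost 23824.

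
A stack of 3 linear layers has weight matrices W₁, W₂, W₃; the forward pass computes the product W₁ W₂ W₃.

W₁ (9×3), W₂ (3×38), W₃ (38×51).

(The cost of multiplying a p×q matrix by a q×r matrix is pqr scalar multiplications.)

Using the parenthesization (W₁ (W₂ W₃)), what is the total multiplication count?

(W₂ W₃): 3×38 by 38×51 → 3×51, cost 3·38·51 = 5814
(W₁ (W₂ W₃)): 9×3 by 3×51 → 9×51, cost 9·3·51 = 1377; cumulative 7191
Total: 7191 scalar multiplications.

7191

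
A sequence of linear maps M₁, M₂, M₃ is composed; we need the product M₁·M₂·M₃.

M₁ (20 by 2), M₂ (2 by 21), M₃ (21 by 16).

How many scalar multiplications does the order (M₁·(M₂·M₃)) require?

(M₂·M₃): 2×21 by 21×16 → 2×16, cost 2·21·16 = 672
(M₁·(M₂·M₃)): 20×2 by 2×16 → 20×16, cost 20·2·16 = 640; cumulative 1312
Total: 1312 scalar multiplications.

1312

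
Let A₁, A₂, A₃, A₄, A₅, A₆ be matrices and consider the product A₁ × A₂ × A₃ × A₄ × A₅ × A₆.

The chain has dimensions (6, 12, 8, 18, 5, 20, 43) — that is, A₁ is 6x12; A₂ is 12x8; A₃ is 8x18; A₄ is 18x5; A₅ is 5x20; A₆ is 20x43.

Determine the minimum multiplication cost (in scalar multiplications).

7126

Adjacent pairs: A₁A₂ = 6·12·8 = 576; A₂A₃ = 12·8·18 = 1728; A₃A₄ = 8·18·5 = 720; A₄A₅ = 18·5·20 = 1800; A₅A₆ = 5·20·43 = 4300.
Length 3: A₁..A₃: k=1: 0+1728+6·12·18=3024; k=2: 576+0+6·8·18=1440 → min 1440 | A₂..A₄: k=2: 0+720+12·8·5=1200; k=3: 1728+0+12·18·5=2808 → min 1200 | A₃..A₅: k=3: 0+1800+8·18·20=4680; k=4: 720+0+8·5·20=1520 → min 1520 | A₄..A₆: k=4: 0+4300+18·5·43=8170; k=5: 1800+0+18·20·43=17280 → min 8170.
Length 4: A₁..A₄: k=1: 0+1200+6·12·5=1560; k=2: 576+720+6·8·5=1536; k=3: 1440+0+6·18·5=1980 → min 1536 | A₂..A₅: k=2: 0+1520+12·8·20=3440; k=3: 1728+1800+12·18·20=7848; k=4: 1200+0+12·5·20=2400 → min 2400 | A₃..A₆: k=3: 0+8170+8·18·43=14362; k=4: 720+4300+8·5·43=6740; k=5: 1520+0+8·20·43=8400 → min 6740.
Length 5: A₁..A₅: k=1: 0+2400+6·12·20=3840; k=2: 576+1520+6·8·20=3056; k=3: 1440+1800+6·18·20=5400; k=4: 1536+0+6·5·20=2136 → min 2136 | A₂..A₆: k=2: 0+6740+12·8·43=10868; k=3: 1728+8170+12·18·43=19186; k=4: 1200+4300+12·5·43=8080; k=5: 2400+0+12·20·43=12720 → min 8080.
Length 6: A₁..A₆: k=1: 0+8080+6·12·43=11176; k=2: 576+6740+6·8·43=9380; k=3: 1440+8170+6·18·43=14254; k=4: 1536+4300+6·5·43=7126; k=5: 2136+0+6·20·43=7296 → min 7126.
Optimal order: (((A₁ × A₂) × (A₃ × A₄)) × (A₅ × A₆)) with cost 7126.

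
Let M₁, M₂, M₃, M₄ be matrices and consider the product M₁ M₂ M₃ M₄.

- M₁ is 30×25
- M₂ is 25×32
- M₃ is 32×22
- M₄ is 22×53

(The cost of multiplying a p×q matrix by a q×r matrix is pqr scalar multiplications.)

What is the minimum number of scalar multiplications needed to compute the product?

Adjacent pairs: M₁M₂ = 30·25·32 = 24000; M₂M₃ = 25·32·22 = 17600; M₃M₄ = 32·22·53 = 37312.
Length 3: M₁..M₃: k=1: 0+17600+30·25·22=34100; k=2: 24000+0+30·32·22=45120 → min 34100 | M₂..M₄: k=2: 0+37312+25·32·53=79712; k=3: 17600+0+25·22·53=46750 → min 46750.
Length 4: M₁..M₄: k=1: 0+46750+30·25·53=86500; k=2: 24000+37312+30·32·53=112192; k=3: 34100+0+30·22·53=69080 → min 69080.
Optimal order: ((M₁ (M₂ M₃)) M₄) with cost 69080.

69080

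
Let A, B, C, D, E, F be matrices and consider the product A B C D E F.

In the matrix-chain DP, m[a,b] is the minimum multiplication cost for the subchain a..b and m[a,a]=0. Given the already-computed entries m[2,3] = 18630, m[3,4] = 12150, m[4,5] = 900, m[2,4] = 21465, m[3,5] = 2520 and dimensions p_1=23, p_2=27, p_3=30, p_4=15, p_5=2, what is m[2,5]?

m[2,5] = min over k∈[2,4] of m[2,k]+m[k+1,5]+p_{1}·p_k·p_{5}.
k=2: 0 + 2520 + 23·27·2 = 3762; k=3: 18630 + 900 + 23·30·2 = 20910; k=4: 21465 + 0 + 23·15·2 = 22155.
Minimum: 3762 at k=2.

3762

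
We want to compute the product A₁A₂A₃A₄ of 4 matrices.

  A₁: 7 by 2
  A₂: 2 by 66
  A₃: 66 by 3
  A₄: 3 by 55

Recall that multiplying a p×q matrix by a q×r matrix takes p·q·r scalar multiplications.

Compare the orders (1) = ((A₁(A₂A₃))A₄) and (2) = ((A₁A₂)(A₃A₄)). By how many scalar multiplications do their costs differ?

Order (1) = ((A₁(A₂A₃))A₄): (A₂A₃): 2×66 by 66×3 → 2×3, cost 2·66·3 = 396; (A₁(A₂A₃)): 7×2 by 2×3 → 7×3, cost 7·2·3 = 42; cumulative 438; ((A₁(A₂A₃))A₄): 7×3 by 3×55 → 7×55, cost 7·3·55 = 1155; cumulative 1593. Total 1593.
Order (2) = ((A₁A₂)(A₃A₄)): (A₁A₂): 7×2 by 2×66 → 7×66, cost 7·2·66 = 924; (A₃A₄): 66×3 by 3×55 → 66×55, cost 66·3·55 = 10890; ((A₁A₂)(A₃A₄)): 7×66 by 66×55 → 7×55, cost 7·66·55 = 25410; cumulative 37224. Total 37224.
Difference: |1593 − 37224| = 35631.

35631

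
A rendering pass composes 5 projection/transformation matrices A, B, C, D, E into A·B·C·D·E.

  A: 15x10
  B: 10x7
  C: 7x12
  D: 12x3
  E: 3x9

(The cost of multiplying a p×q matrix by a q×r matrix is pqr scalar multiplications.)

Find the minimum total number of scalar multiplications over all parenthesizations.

1317

Adjacent pairs: AB = 15·10·7 = 1050; BC = 10·7·12 = 840; CD = 7·12·3 = 252; DE = 12·3·9 = 324.
Length 3: A..C: k=1: 0+840+15·10·12=2640; k=2: 1050+0+15·7·12=2310 → min 2310 | B..D: k=2: 0+252+10·7·3=462; k=3: 840+0+10·12·3=1200 → min 462 | C..E: k=3: 0+324+7·12·9=1080; k=4: 252+0+7·3·9=441 → min 441.
Length 4: A..D: k=1: 0+462+15·10·3=912; k=2: 1050+252+15·7·3=1617; k=3: 2310+0+15·12·3=2850 → min 912 | B..E: k=2: 0+441+10·7·9=1071; k=3: 840+324+10·12·9=2244; k=4: 462+0+10·3·9=732 → min 732.
Length 5: A..E: k=1: 0+732+15·10·9=2082; k=2: 1050+441+15·7·9=2436; k=3: 2310+324+15·12·9=4254; k=4: 912+0+15·3·9=1317 → min 1317.
Optimal order: ((A·(B·(C·D)))·E) with cost 1317.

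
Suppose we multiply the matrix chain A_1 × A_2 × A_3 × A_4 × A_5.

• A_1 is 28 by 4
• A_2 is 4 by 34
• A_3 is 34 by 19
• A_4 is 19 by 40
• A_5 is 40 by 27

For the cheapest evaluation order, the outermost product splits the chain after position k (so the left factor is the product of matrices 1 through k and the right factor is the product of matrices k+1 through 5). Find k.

1

Adjacent pairs: A_1A_2 = 28·4·34 = 3808; A_2A_3 = 4·34·19 = 2584; A_3A_4 = 34·19·40 = 25840; A_4A_5 = 19·40·27 = 20520.
Length 3: A_1..A_3: k=1: 0+2584+28·4·19=4712; k=2: 3808+0+28·34·19=21896 → min 4712 | A_2..A_4: k=2: 0+25840+4·34·40=31280; k=3: 2584+0+4·19·40=5624 → min 5624 | A_3..A_5: k=3: 0+20520+34·19·27=37962; k=4: 25840+0+34·40·27=62560 → min 37962.
Length 4: A_1..A_4: k=1: 0+5624+28·4·40=10104; k=2: 3808+25840+28·34·40=67728; k=3: 4712+0+28·19·40=25992 → min 10104 | A_2..A_5: k=2: 0+37962+4·34·27=41634; k=3: 2584+20520+4·19·27=25156; k=4: 5624+0+4·40·27=9944 → min 9944.
Top-level splits: k=1: (A_1..A_1)·(A_2..A_5) → 0+9944+28·4·27 = 12968; k=2: (A_1..A_2)·(A_3..A_5) → 3808+37962+28·34·27 = 67474; k=3: (A_1..A_3)·(A_4..A_5) → 4712+20520+28·19·27 = 39596; k=4: (A_1..A_4)·(A_5..A_5) → 10104+0+28·40·27 = 40344.
Best split is after A_1, i.e. k = 1.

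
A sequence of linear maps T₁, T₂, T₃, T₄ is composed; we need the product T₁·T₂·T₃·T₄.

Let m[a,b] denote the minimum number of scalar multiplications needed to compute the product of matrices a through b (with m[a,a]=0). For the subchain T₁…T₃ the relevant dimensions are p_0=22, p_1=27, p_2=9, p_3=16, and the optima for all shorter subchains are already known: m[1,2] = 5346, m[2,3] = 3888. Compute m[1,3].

m[1,3] = min over k∈[1,2] of m[1,k]+m[k+1,3]+p_{0}·p_k·p_{3}.
k=1: 0 + 3888 + 22·27·16 = 13392; k=2: 5346 + 0 + 22·9·16 = 8514.
Minimum: 8514 at k=2.

8514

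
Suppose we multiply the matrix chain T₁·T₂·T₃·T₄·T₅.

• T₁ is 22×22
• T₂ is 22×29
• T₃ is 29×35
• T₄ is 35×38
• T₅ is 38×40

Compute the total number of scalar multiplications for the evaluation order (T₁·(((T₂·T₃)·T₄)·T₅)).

(T₂·T₃): 22×29 by 29×35 → 22×35, cost 22·29·35 = 22330
((T₂·T₃)·T₄): 22×35 by 35×38 → 22×38, cost 22·35·38 = 29260; cumulative 51590
(((T₂·T₃)·T₄)·T₅): 22×38 by 38×40 → 22×40, cost 22·38·40 = 33440; cumulative 85030
(T₁·(((T₂·T₃)·T₄)·T₅)): 22×22 by 22×40 → 22×40, cost 22·22·40 = 19360; cumulative 104390
Total: 104390 scalar multiplications.

104390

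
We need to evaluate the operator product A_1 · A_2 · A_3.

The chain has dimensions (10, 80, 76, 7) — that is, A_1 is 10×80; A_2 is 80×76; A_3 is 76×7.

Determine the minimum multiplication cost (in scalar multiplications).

48160

Order (A_1 · (A_2 · A_3)): (A_2 · A_3): 80×76 by 76×7 → 80×7, cost 80·76·7 = 42560; (A_1 · (A_2 · A_3)): 10×80 by 80×7 → 10×7, cost 10·80·7 = 5600; cumulative 48160. Total 48160.
Order ((A_1 · A_2) · A_3): (A_1 · A_2): 10×80 by 80×76 → 10×76, cost 10·80·76 = 60800; ((A_1 · A_2) · A_3): 10×76 by 76×7 → 10×7, cost 10·76·7 = 5320; cumulative 66120. Total 66120.
Minimum: 48160.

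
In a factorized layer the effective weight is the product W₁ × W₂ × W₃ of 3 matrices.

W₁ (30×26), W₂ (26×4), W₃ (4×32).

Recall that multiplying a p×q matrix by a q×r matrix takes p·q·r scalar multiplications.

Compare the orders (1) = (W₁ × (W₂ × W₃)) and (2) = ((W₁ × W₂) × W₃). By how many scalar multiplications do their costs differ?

Order (1) = (W₁ × (W₂ × W₃)): (W₂ × W₃): 26×4 by 4×32 → 26×32, cost 26·4·32 = 3328; (W₁ × (W₂ × W₃)): 30×26 by 26×32 → 30×32, cost 30·26·32 = 24960; cumulative 28288. Total 28288.
Order (2) = ((W₁ × W₂) × W₃): (W₁ × W₂): 30×26 by 26×4 → 30×4, cost 30·26·4 = 3120; ((W₁ × W₂) × W₃): 30×4 by 4×32 → 30×32, cost 30·4·32 = 3840; cumulative 6960. Total 6960.
Difference: |28288 − 6960| = 21328.

21328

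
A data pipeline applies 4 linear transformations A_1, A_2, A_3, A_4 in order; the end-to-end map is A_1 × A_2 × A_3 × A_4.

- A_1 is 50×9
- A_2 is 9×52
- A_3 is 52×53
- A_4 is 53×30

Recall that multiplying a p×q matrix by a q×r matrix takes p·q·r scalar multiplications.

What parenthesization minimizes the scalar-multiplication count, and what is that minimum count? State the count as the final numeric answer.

52614

Adjacent pairs: A_1A_2 = 50·9·52 = 23400; A_2A_3 = 9·52·53 = 24804; A_3A_4 = 52·53·30 = 82680.
Length 3: A_1..A_3: k=1: 0+24804+50·9·53=48654; k=2: 23400+0+50·52·53=161200 → min 48654 | A_2..A_4: k=2: 0+82680+9·52·30=96720; k=3: 24804+0+9·53·30=39114 → min 39114.
Length 4: A_1..A_4: k=1: 0+39114+50·9·30=52614; k=2: 23400+82680+50·52·30=184080; k=3: 48654+0+50·53·30=128154 → min 52614.
Optimal parenthesization: (A_1 × ((A_2 × A_3) × A_4)) with cost 52614.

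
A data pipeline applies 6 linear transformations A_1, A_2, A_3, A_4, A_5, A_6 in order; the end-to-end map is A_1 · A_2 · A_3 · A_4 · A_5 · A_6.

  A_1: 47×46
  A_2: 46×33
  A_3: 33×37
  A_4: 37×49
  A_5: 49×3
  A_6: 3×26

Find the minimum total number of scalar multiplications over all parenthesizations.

Adjacent pairs: A_1A_2 = 47·46·33 = 71346; A_2A_3 = 46·33·37 = 56166; A_3A_4 = 33·37·49 = 59829; A_4A_5 = 37·49·3 = 5439; A_5A_6 = 49·3·26 = 3822.
Length 3: A_1..A_3: k=1: 0+56166+47·46·37=136160; k=2: 71346+0+47·33·37=128733 → min 128733 | A_2..A_4: k=2: 0+59829+46·33·49=134211; k=3: 56166+0+46·37·49=139564 → min 134211 | A_3..A_5: k=3: 0+5439+33·37·3=9102; k=4: 59829+0+33·49·3=64680 → min 9102 | A_4..A_6: k=4: 0+3822+37·49·26=50960; k=5: 5439+0+37·3·26=8325 → min 8325.
Length 4: A_1..A_4: k=1: 0+134211+47·46·49=240149; k=2: 71346+59829+47·33·49=207174; k=3: 128733+0+47·37·49=213944 → min 207174 | A_2..A_5: k=2: 0+9102+46·33·3=13656; k=3: 56166+5439+46·37·3=66711; k=4: 134211+0+46·49·3=140973 → min 13656 | A_3..A_6: k=3: 0+8325+33·37·26=40071; k=4: 59829+3822+33·49·26=105693; k=5: 9102+0+33·3·26=11676 → min 11676.
Length 5: A_1..A_5: k=1: 0+13656+47·46·3=20142; k=2: 71346+9102+47·33·3=85101; k=3: 128733+5439+47·37·3=139389; k=4: 207174+0+47·49·3=214083 → min 20142 | A_2..A_6: k=2: 0+11676+46·33·26=51144; k=3: 56166+8325+46·37·26=108743; k=4: 134211+3822+46·49·26=196637; k=5: 13656+0+46·3·26=17244 → min 17244.
Length 6: A_1..A_6: k=1: 0+17244+47·46·26=73456; k=2: 71346+11676+47·33·26=123348; k=3: 128733+8325+47·37·26=182272; k=4: 207174+3822+47·49·26=270874; k=5: 20142+0+47·3·26=23808 → min 23808.
Optimal order: ((A_1 · (A_2 · (A_3 · (A_4 · A_5)))) · A_6) with cost 23808.

23808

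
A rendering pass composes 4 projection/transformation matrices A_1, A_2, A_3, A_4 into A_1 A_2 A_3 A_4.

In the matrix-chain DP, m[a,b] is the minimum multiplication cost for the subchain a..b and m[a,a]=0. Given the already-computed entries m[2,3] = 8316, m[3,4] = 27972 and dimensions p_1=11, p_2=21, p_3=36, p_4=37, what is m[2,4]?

m[2,4] = min over k∈[2,3] of m[2,k]+m[k+1,4]+p_{1}·p_k·p_{4}.
k=2: 0 + 27972 + 11·21·37 = 36519; k=3: 8316 + 0 + 11·36·37 = 22968.
Minimum: 22968 at k=3.

22968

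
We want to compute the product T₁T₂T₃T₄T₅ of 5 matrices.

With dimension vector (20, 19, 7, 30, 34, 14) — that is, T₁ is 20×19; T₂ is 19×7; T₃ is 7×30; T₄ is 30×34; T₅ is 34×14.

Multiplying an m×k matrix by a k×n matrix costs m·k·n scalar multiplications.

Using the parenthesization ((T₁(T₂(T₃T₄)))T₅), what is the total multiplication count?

34102

(T₃T₄): 7×30 by 30×34 → 7×34, cost 7·30·34 = 7140
(T₂(T₃T₄)): 19×7 by 7×34 → 19×34, cost 19·7·34 = 4522; cumulative 11662
(T₁(T₂(T₃T₄))): 20×19 by 19×34 → 20×34, cost 20·19·34 = 12920; cumulative 24582
((T₁(T₂(T₃T₄)))T₅): 20×34 by 34×14 → 20×14, cost 20·34·14 = 9520; cumulative 34102
Total: 34102 scalar multiplications.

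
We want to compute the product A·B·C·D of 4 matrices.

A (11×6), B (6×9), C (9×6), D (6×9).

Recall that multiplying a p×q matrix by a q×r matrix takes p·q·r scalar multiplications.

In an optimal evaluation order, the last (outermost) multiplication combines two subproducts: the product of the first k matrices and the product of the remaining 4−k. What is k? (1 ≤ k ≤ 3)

1

Adjacent pairs: AB = 11·6·9 = 594; BC = 6·9·6 = 324; CD = 9·6·9 = 486.
Length 3: A..C: k=1: 0+324+11·6·6=720; k=2: 594+0+11·9·6=1188 → min 720 | B..D: k=2: 0+486+6·9·9=972; k=3: 324+0+6·6·9=648 → min 648.
Top-level splits: k=1: (A..A)·(B..D) → 0+648+11·6·9 = 1242; k=2: (A..B)·(C..D) → 594+486+11·9·9 = 1971; k=3: (A..C)·(D..D) → 720+0+11·6·9 = 1314.
Best split is after A, i.e. k = 1.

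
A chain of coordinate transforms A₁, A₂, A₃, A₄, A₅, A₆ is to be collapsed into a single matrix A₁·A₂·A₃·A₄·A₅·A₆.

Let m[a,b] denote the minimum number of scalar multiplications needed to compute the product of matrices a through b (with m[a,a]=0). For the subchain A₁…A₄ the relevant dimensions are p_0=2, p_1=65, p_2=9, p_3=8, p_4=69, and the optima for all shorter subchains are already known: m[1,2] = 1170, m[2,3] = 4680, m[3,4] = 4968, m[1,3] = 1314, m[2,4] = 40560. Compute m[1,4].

2418

m[1,4] = min over k∈[1,3] of m[1,k]+m[k+1,4]+p_{0}·p_k·p_{4}.
k=1: 0 + 40560 + 2·65·69 = 49530; k=2: 1170 + 4968 + 2·9·69 = 7380; k=3: 1314 + 0 + 2·8·69 = 2418.
Minimum: 2418 at k=3.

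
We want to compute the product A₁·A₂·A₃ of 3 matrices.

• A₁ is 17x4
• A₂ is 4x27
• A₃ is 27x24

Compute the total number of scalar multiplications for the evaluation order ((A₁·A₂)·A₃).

12852

(A₁·A₂): 17×4 by 4×27 → 17×27, cost 17·4·27 = 1836
((A₁·A₂)·A₃): 17×27 by 27×24 → 17×24, cost 17·27·24 = 11016; cumulative 12852
Total: 12852 scalar multiplications.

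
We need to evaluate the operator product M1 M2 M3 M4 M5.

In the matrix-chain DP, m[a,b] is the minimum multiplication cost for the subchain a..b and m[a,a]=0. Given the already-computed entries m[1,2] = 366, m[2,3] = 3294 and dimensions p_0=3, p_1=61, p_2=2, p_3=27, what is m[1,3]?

528

m[1,3] = min over k∈[1,2] of m[1,k]+m[k+1,3]+p_{0}·p_k·p_{3}.
k=1: 0 + 3294 + 3·61·27 = 8235; k=2: 366 + 0 + 3·2·27 = 528.
Minimum: 528 at k=2.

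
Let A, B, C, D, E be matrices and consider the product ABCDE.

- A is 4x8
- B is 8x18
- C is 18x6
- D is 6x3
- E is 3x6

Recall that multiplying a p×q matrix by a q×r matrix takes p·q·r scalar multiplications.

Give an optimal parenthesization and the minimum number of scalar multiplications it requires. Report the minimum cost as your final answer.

Adjacent pairs: AB = 4·8·18 = 576; BC = 8·18·6 = 864; CD = 18·6·3 = 324; DE = 6·3·6 = 108.
Length 3: A..C: k=1: 0+864+4·8·6=1056; k=2: 576+0+4·18·6=1008 → min 1008 | B..D: k=2: 0+324+8·18·3=756; k=3: 864+0+8·6·3=1008 → min 756 | C..E: k=3: 0+108+18·6·6=756; k=4: 324+0+18·3·6=648 → min 648.
Length 4: A..D: k=1: 0+756+4·8·3=852; k=2: 576+324+4·18·3=1116; k=3: 1008+0+4·6·3=1080 → min 852 | B..E: k=2: 0+648+8·18·6=1512; k=3: 864+108+8·6·6=1260; k=4: 756+0+8·3·6=900 → min 900.
Length 5: A..E: k=1: 0+900+4·8·6=1092; k=2: 576+648+4·18·6=1656; k=3: 1008+108+4·6·6=1260; k=4: 852+0+4·3·6=924 → min 924.
Optimal parenthesization: ((A(B(CD)))E) with cost 924.

924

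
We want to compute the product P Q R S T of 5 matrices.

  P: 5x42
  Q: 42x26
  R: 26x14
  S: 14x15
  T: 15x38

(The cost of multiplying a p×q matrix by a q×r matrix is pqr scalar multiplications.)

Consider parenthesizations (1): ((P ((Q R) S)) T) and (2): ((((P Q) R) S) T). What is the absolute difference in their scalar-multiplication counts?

18928

Order (1) = ((P ((Q R) S)) T): (Q R): 42×26 by 26×14 → 42×14, cost 42·26·14 = 15288; ((Q R) S): 42×14 by 14×15 → 42×15, cost 42·14·15 = 8820; cumulative 24108; (P ((Q R) S)): 5×42 by 42×15 → 5×15, cost 5·42·15 = 3150; cumulative 27258; ((P ((Q R) S)) T): 5×15 by 15×38 → 5×38, cost 5·15·38 = 2850; cumulative 30108. Total 30108.
Order (2) = ((((P Q) R) S) T): (P Q): 5×42 by 42×26 → 5×26, cost 5·42·26 = 5460; ((P Q) R): 5×26 by 26×14 → 5×14, cost 5·26·14 = 1820; cumulative 7280; (((P Q) R) S): 5×14 by 14×15 → 5×15, cost 5·14·15 = 1050; cumulative 8330; ((((P Q) R) S) T): 5×15 by 15×38 → 5×38, cost 5·15·38 = 2850; cumulative 11180. Total 11180.
Difference: |30108 − 11180| = 18928.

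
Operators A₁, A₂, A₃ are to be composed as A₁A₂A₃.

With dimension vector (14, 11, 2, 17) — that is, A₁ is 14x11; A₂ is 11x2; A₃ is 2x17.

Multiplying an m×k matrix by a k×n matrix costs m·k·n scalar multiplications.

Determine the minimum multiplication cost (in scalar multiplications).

784

Order (A₁(A₂A₃)): (A₂A₃): 11×2 by 2×17 → 11×17, cost 11·2·17 = 374; (A₁(A₂A₃)): 14×11 by 11×17 → 14×17, cost 14·11·17 = 2618; cumulative 2992. Total 2992.
Order ((A₁A₂)A₃): (A₁A₂): 14×11 by 11×2 → 14×2, cost 14·11·2 = 308; ((A₁A₂)A₃): 14×2 by 2×17 → 14×17, cost 14·2·17 = 476; cumulative 784. Total 784.
Minimum: 784.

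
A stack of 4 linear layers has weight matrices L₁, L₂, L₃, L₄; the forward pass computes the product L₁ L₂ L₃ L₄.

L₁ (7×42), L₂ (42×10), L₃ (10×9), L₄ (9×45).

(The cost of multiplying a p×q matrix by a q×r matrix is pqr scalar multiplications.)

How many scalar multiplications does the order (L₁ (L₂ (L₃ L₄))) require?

36180

(L₃ L₄): 10×9 by 9×45 → 10×45, cost 10·9·45 = 4050
(L₂ (L₃ L₄)): 42×10 by 10×45 → 42×45, cost 42·10·45 = 18900; cumulative 22950
(L₁ (L₂ (L₃ L₄))): 7×42 by 42×45 → 7×45, cost 7·42·45 = 13230; cumulative 36180
Total: 36180 scalar multiplications.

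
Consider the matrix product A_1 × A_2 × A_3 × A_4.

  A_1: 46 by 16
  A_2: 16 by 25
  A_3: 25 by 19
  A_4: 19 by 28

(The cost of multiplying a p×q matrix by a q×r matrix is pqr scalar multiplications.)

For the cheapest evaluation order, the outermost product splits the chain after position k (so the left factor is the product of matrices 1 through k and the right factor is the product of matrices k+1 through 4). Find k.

Adjacent pairs: A_1A_2 = 46·16·25 = 18400; A_2A_3 = 16·25·19 = 7600; A_3A_4 = 25·19·28 = 13300.
Length 3: A_1..A_3: k=1: 0+7600+46·16·19=21584; k=2: 18400+0+46·25·19=40250 → min 21584 | A_2..A_4: k=2: 0+13300+16·25·28=24500; k=3: 7600+0+16·19·28=16112 → min 16112.
Top-level splits: k=1: (A_1..A_1)·(A_2..A_4) → 0+16112+46·16·28 = 36720; k=2: (A_1..A_2)·(A_3..A_4) → 18400+13300+46·25·28 = 63900; k=3: (A_1..A_3)·(A_4..A_4) → 21584+0+46·19·28 = 46056.
Best split is after A_1, i.e. k = 1.

1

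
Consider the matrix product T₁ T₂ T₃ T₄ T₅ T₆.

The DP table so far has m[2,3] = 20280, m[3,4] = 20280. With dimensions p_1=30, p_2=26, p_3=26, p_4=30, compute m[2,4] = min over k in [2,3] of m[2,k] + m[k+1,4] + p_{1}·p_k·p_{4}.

m[2,4] = min over k∈[2,3] of m[2,k]+m[k+1,4]+p_{1}·p_k·p_{4}.
k=2: 0 + 20280 + 30·26·30 = 43680; k=3: 20280 + 0 + 30·26·30 = 43680.
Minimum: 43680 at k=2.

43680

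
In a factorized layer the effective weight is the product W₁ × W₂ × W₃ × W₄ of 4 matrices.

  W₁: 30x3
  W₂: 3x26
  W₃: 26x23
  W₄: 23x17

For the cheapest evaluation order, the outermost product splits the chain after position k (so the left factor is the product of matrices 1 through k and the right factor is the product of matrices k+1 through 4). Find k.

Adjacent pairs: W₁W₂ = 30·3·26 = 2340; W₂W₃ = 3·26·23 = 1794; W₃W₄ = 26·23·17 = 10166.
Length 3: W₁..W₃: k=1: 0+1794+30·3·23=3864; k=2: 2340+0+30·26·23=20280 → min 3864 | W₂..W₄: k=2: 0+10166+3·26·17=11492; k=3: 1794+0+3·23·17=2967 → min 2967.
Top-level splits: k=1: (W₁..W₁)·(W₂..W₄) → 0+2967+30·3·17 = 4497; k=2: (W₁..W₂)·(W₃..W₄) → 2340+10166+30·26·17 = 25766; k=3: (W₁..W₃)·(W₄..W₄) → 3864+0+30·23·17 = 15594.
Best split is after W₁, i.e. k = 1.

1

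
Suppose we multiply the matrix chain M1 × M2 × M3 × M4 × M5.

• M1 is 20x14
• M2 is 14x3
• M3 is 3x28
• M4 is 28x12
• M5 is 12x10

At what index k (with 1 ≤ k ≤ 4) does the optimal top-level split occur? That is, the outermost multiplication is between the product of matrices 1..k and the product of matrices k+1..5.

Adjacent pairs: M1M2 = 20·14·3 = 840; M2M3 = 14·3·28 = 1176; M3M4 = 3·28·12 = 1008; M4M5 = 28·12·10 = 3360.
Length 3: M1..M3: k=1: 0+1176+20·14·28=9016; k=2: 840+0+20·3·28=2520 → min 2520 | M2..M4: k=2: 0+1008+14·3·12=1512; k=3: 1176+0+14·28·12=5880 → min 1512 | M3..M5: k=3: 0+3360+3·28·10=4200; k=4: 1008+0+3·12·10=1368 → min 1368.
Length 4: M1..M4: k=1: 0+1512+20·14·12=4872; k=2: 840+1008+20·3·12=2568; k=3: 2520+0+20·28·12=9240 → min 2568 | M2..M5: k=2: 0+1368+14·3·10=1788; k=3: 1176+3360+14·28·10=8456; k=4: 1512+0+14·12·10=3192 → min 1788.
Top-level splits: k=1: (M1..M1)·(M2..M5) → 0+1788+20·14·10 = 4588; k=2: (M1..M2)·(M3..M5) → 840+1368+20·3·10 = 2808; k=3: (M1..M3)·(M4..M5) → 2520+3360+20·28·10 = 11480; k=4: (M1..M4)·(M5..M5) → 2568+0+20·12·10 = 4968.
Best split is after M2, i.e. k = 2.

2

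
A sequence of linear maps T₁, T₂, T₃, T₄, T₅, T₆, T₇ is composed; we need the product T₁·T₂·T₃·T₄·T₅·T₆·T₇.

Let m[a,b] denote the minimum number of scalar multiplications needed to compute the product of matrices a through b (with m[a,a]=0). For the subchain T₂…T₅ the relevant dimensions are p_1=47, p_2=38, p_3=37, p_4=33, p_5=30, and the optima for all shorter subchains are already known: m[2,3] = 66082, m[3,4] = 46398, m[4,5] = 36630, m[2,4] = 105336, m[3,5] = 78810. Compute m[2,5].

m[2,5] = min over k∈[2,4] of m[2,k]+m[k+1,5]+p_{1}·p_k·p_{5}.
k=2: 0 + 78810 + 47·38·30 = 132390; k=3: 66082 + 36630 + 47·37·30 = 154882; k=4: 105336 + 0 + 47·33·30 = 151866.
Minimum: 132390 at k=2.

132390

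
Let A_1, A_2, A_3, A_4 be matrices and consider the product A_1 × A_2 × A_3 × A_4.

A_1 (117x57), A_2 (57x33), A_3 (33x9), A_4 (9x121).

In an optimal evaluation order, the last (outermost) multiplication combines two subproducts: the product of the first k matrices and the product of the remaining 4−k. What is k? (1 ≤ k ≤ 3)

Adjacent pairs: A_1A_2 = 117·57·33 = 220077; A_2A_3 = 57·33·9 = 16929; A_3A_4 = 33·9·121 = 35937.
Length 3: A_1..A_3: k=1: 0+16929+117·57·9=76950; k=2: 220077+0+117·33·9=254826 → min 76950 | A_2..A_4: k=2: 0+35937+57·33·121=263538; k=3: 16929+0+57·9·121=79002 → min 79002.
Top-level splits: k=1: (A_1..A_1)·(A_2..A_4) → 0+79002+117·57·121 = 885951; k=2: (A_1..A_2)·(A_3..A_4) → 220077+35937+117·33·121 = 723195; k=3: (A_1..A_3)·(A_4..A_4) → 76950+0+117·9·121 = 204363.
Best split is after A_3, i.e. k = 3.

3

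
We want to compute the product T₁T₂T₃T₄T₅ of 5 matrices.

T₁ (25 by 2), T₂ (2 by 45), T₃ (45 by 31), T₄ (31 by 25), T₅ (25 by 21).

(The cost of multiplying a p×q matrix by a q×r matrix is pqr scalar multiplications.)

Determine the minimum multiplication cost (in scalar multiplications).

6440

Adjacent pairs: T₁T₂ = 25·2·45 = 2250; T₂T₃ = 2·45·31 = 2790; T₃T₄ = 45·31·25 = 34875; T₄T₅ = 31·25·21 = 16275.
Length 3: T₁..T₃: k=1: 0+2790+25·2·31=4340; k=2: 2250+0+25·45·31=37125 → min 4340 | T₂..T₄: k=2: 0+34875+2·45·25=37125; k=3: 2790+0+2·31·25=4340 → min 4340 | T₃..T₅: k=3: 0+16275+45·31·21=45570; k=4: 34875+0+45·25·21=58500 → min 45570.
Length 4: T₁..T₄: k=1: 0+4340+25·2·25=5590; k=2: 2250+34875+25·45·25=65250; k=3: 4340+0+25·31·25=23715 → min 5590 | T₂..T₅: k=2: 0+45570+2·45·21=47460; k=3: 2790+16275+2·31·21=20367; k=4: 4340+0+2·25·21=5390 → min 5390.
Length 5: T₁..T₅: k=1: 0+5390+25·2·21=6440; k=2: 2250+45570+25·45·21=71445; k=3: 4340+16275+25·31·21=36890; k=4: 5590+0+25·25·21=18715 → min 6440.
Optimal order: (T₁(((T₂T₃)T₄)T₅)) with cost 6440.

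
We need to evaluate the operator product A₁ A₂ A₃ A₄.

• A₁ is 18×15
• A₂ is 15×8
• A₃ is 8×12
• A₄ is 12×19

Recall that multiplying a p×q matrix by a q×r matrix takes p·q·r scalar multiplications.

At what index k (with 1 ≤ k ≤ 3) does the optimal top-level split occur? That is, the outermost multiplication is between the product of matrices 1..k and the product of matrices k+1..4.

Adjacent pairs: A₁A₂ = 18·15·8 = 2160; A₂A₃ = 15·8·12 = 1440; A₃A₄ = 8·12·19 = 1824.
Length 3: A₁..A₃: k=1: 0+1440+18·15·12=4680; k=2: 2160+0+18·8·12=3888 → min 3888 | A₂..A₄: k=2: 0+1824+15·8·19=4104; k=3: 1440+0+15·12·19=4860 → min 4104.
Top-level splits: k=1: (A₁..A₁)·(A₂..A₄) → 0+4104+18·15·19 = 9234; k=2: (A₁..A₂)·(A₃..A₄) → 2160+1824+18·8·19 = 6720; k=3: (A₁..A₃)·(A₄..A₄) → 3888+0+18·12·19 = 7992.
Best split is after A₂, i.e. k = 2.

2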